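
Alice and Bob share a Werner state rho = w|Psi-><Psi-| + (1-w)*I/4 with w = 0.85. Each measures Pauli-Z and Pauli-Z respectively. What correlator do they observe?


|Psi-> = (|01> - |10>)/sqrt(2)
For the pure Bell state, <Z_A Z_B> = -1 (Bell-state Pauli correlator).
The maximally-mixed part I/4 has tr(I/4 * P tensor P) = 0 for any traceless Pauli P.
So <Z_A Z_B>_rho = w * (-1) + (1 - w) * 0
= 0.85 * (-1)
= -0.8500

-0.8500


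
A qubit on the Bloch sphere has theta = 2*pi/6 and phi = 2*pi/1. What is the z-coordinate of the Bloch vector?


theta = 1.0472, phi = 6.2832
r_z = cos(theta) = 0.5000

0.5000


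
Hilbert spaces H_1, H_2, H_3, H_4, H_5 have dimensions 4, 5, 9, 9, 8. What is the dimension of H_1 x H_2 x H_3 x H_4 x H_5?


dim(H_1 x H_2 x H_3 x H_4 x H_5) = 4 * 5 * 9 * 9 * 8
= 20 * 9 * 9 * 8
= 180 * 9 * 8
= 1620 * 8
= 12960

12960


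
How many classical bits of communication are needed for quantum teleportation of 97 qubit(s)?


Quantum teleportation requires 2 classical bits per qubit teleported.
97 qubit(s) -> 2 * 97 = 194 classical bits

194


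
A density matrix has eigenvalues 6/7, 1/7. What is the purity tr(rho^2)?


tr(rho^2) = sum of eigenvalues squared
= (6/7)^2 + (1/7)^2
= (36 + 1) / 49
= 37/49
= 0.7551

0.7551


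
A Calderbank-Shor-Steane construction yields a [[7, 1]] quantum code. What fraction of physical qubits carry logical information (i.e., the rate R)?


Code rate R = k/n
= 1/7
= 0.1429

0.1429


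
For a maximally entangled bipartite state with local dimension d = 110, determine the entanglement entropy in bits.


For a maximally entangled state in d x d:
S = log2(d) = log2(110)
= 6.7814

6.7814


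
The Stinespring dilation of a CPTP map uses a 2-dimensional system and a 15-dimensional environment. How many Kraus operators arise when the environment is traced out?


Tracing out the environment in an orthonormal basis {|i>_E} gives Kraus operators K_i = <i|_E U |0>_E.
Number of Kraus operators = dim(H_env) = d_env
= 15

15


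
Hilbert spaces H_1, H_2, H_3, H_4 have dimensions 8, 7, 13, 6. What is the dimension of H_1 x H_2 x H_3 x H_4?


dim(H_1 x H_2 x H_3 x H_4) = 8 * 7 * 13 * 6
= 56 * 13 * 6
= 728 * 6
= 4368

4368


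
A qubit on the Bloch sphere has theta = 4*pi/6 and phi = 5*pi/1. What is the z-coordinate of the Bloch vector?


theta = 2.0944, phi = 15.7080
r_z = cos(theta) = -0.5000

-0.5000


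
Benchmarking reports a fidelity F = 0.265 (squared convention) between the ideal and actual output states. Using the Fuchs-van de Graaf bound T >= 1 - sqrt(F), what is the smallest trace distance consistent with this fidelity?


Fuchs-van de Graaf (squared-fidelity convention): 1 - sqrt(F) <= T <= sqrt(1 - F).
Lower bound: T >= 1 - sqrt(F)
sqrt(F) = sqrt(0.265) = 0.5148
T >= 1 - 0.5148
T >= 0.4852

0.4852


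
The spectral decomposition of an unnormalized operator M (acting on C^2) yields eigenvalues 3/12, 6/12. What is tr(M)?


tr(M) = sum of eigenvalues
= 3/12 + 6/12
= 9/12
= 0.7500

0.7500


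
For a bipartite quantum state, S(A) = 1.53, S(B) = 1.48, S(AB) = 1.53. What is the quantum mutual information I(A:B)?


I(A:B) = S(A) + S(B) - S(AB)
= 1.53 + 1.48 - 1.53
= 1.4800

1.4800


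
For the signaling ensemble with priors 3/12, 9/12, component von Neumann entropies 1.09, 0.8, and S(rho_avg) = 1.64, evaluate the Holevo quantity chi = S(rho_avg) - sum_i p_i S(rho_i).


chi = S(rho) - sum_i p_i * S(rho_i)
Weighted entropy = 3/12 * 1.09 + 9/12 * 0.8
= 0.8725
chi = 1.64 - 0.8725
= 0.7675

0.7675


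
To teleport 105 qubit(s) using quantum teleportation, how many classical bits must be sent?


Quantum teleportation requires 2 classical bits per qubit teleported.
105 qubit(s) -> 2 * 105 = 210 classical bits

210


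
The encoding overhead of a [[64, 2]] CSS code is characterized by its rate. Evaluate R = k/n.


Code rate R = k/n
= 2/64
= 0.0312

0.0312


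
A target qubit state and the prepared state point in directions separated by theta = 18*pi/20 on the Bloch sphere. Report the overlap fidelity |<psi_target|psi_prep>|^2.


For states separated by angle theta on Bloch sphere:
F = cos^2(theta/2)
theta = 18*pi/20 = 2.8274
theta/2 = 1.4137
cos(theta/2) = 0.1564
F = 0.0245

0.0245


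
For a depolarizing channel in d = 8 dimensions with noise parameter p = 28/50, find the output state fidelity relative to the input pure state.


F = (1-p) + p/d
= (1 - 0.5600) + 0.5600/8
= 0.4400 + 0.0700
= 0.5100

0.5100


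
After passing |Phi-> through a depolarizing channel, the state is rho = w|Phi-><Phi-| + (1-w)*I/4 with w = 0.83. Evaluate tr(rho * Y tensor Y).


|Phi-> = (|00> - |11>)/sqrt(2)
For the pure Bell state, <Y_A Y_B> = +1 (Bell-state Pauli correlator).
The maximally-mixed part I/4 has tr(I/4 * P tensor P) = 0 for any traceless Pauli P.
So <Y_A Y_B>_rho = w * (+1) + (1 - w) * 0
= 0.83 * (+1)
= 0.8300

0.8300


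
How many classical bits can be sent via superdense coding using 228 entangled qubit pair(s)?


Superdense coding allows 2 classical bits per shared entangled pair.
228 pair(s) -> 2 * 228 = 456 classical bits

456


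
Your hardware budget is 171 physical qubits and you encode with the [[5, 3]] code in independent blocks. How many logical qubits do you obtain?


Each code block uses 5 physical qubits for 3 logical qubit(s).
Number of complete blocks = floor(171 / 5) = 34
Logical qubits = 34 * 3
= 102

102


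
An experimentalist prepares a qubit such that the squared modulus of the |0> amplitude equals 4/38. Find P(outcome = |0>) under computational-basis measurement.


|alpha|^2 = 4/38 = 0.1053
|beta|^2 = 1 - 4/38 = 34/38 = 0.8947
P(|0>) = |alpha|^2 = 0.1053

0.1053


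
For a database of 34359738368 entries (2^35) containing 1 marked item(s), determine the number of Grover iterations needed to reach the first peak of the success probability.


After j Grover iterations the success probability is P(j) = sin^2((2j+1)*theta), where sin(theta) = sqrt(k/N).
N = 2^35 = 34359738368, k = 1
sin(theta) = sqrt(k/N) = 5.394796609e-06
theta = arcsin(sqrt(k/N)) = 5.394796609e-06 rad
P(j) reaches its first maximum when (2j+1)*theta is as close as possible to pi/2, i.e. j = round(pi/(4*theta) - 1/2).
pi/(4*theta) - 1/2 = 145583.8881
(For comparison, the common estimate pi/4 * sqrt(N/k) = 145584.3881; the exact maximiser is used here.)
Optimal iterations = 145584

145584


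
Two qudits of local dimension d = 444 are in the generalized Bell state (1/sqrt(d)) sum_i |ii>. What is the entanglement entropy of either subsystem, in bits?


For a maximally entangled state in d x d:
S = log2(d) = log2(444)
= 8.7944

8.7944


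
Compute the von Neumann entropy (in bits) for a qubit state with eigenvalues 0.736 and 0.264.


S = -p*log2(p) - (1-p)*log2(1-p)
p = 0.7360, 1-p = 0.2640
= -0.7360 * log2(0.7360) - 0.2640 * log2(0.2640)
= -(-0.3255) - (-0.5072)
= 0.8327

0.8327


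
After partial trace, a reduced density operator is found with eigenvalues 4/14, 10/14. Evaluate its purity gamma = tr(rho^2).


tr(rho^2) = sum of eigenvalues squared
= (4/14)^2 + (10/14)^2
= (16 + 100) / 196
= 116/196
= 0.5918

0.5918


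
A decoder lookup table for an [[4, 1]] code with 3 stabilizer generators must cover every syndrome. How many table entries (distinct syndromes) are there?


Each stabilizer generator gives a binary (+1 or -1) measurement outcome.
With 3 independent generators:
Total syndromes = 2^3
= 8

8


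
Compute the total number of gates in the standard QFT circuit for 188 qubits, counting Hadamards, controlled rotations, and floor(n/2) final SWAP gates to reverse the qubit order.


Hadamard gates: 188
Controlled rotations: n*(n-1)/2 = 188*187/2 = 17578
SWAP gates: floor(n/2) = floor(188/2) = 94
Total = 188 + 17578 + 94
= 17860

17860


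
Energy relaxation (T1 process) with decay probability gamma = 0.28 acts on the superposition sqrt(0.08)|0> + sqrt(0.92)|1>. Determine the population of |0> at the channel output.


For amplitude damping with parameter gamma on state sqrt(a)|0> + sqrt(b)|1>:
alpha^2 = 0.08, beta^2 = 0.92
P(|0>) = alpha^2 + gamma * beta^2
= 0.08 + 0.28 * 0.92
= 0.08 + 0.2576
= 0.3376

0.3376


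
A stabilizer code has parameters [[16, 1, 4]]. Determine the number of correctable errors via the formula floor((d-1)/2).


Code parameters: [[16, 1, 4]], distance d = 4.
Number of correctable errors = floor((d-1)/2)
= floor((4 - 1)/2)
= floor(3/2)
= 1

1


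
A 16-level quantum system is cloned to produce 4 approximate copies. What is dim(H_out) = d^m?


Output space = H^(tensor 4) where dim(H) = 16
dim = 16^4
= 256 (after 2 factors)
= 4096 (after 3 factors)
= 65536 (after 4 factors)
= 65536

65536


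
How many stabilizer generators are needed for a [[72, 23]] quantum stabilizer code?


For an [[n,k]] stabilizer code:
Number of stabilizer generators = n - k
= 72 - 23
= 49

49


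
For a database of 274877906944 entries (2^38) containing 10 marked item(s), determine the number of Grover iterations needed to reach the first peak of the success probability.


After j Grover iterations the success probability is P(j) = sin^2((2j+1)*theta), where sin(theta) = sqrt(k/N).
N = 2^38 = 274877906944, k = 10
sin(theta) = sqrt(k/N) = 6.031565972e-06
theta = arcsin(sqrt(k/N)) = 6.031565972e-06 rad
P(j) reaches its first maximum when (2j+1)*theta is as close as possible to pi/2, i.e. j = round(pi/(4*theta) - 1/2).
pi/(4*theta) - 1/2 = 130214.1353
(For comparison, the common estimate pi/4 * sqrt(N/k) = 130214.6353; the exact maximiser is used here.)
Optimal iterations = 130214

130214


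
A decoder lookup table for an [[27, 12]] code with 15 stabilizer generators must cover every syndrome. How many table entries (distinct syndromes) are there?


Each stabilizer generator gives a binary (+1 or -1) measurement outcome.
With 15 independent generators:
Total syndromes = 2^15
= 32768

32768


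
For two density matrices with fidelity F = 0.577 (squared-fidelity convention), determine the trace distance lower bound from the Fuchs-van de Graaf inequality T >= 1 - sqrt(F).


Fuchs-van de Graaf (squared-fidelity convention): 1 - sqrt(F) <= T <= sqrt(1 - F).
Lower bound: T >= 1 - sqrt(F)
sqrt(F) = sqrt(0.577) = 0.7596
T >= 1 - 0.7596
T >= 0.2404

0.2404


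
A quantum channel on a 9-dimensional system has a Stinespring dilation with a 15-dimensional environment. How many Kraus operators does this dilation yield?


Tracing out the environment in an orthonormal basis {|i>_E} gives Kraus operators K_i = <i|_E U |0>_E.
Number of Kraus operators = dim(H_env) = d_env
= 15

15


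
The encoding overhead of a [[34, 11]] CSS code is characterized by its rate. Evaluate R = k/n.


Code rate R = k/n
= 11/34
= 0.3235

0.3235


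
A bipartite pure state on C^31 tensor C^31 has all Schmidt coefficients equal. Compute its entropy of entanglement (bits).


For a maximally entangled state in d x d:
S = log2(d) = log2(31)
= 4.9542

4.9542


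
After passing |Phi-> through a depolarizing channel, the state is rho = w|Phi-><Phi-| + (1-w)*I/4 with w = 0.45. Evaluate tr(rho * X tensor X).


|Phi-> = (|00> - |11>)/sqrt(2)
For the pure Bell state, <X_A X_B> = -1 (Bell-state Pauli correlator).
The maximally-mixed part I/4 has tr(I/4 * P tensor P) = 0 for any traceless Pauli P.
So <X_A X_B>_rho = w * (-1) + (1 - w) * 0
= 0.45 * (-1)
= -0.4500

-0.4500


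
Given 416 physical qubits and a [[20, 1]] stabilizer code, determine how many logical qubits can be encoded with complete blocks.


Each code block uses 20 physical qubits for 1 logical qubit(s).
Number of complete blocks = floor(416 / 20) = 20
Logical qubits = 20 * 1
= 20

20


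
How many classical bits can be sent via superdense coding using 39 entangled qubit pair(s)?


Superdense coding allows 2 classical bits per shared entangled pair.
39 pair(s) -> 2 * 39 = 78 classical bits

78


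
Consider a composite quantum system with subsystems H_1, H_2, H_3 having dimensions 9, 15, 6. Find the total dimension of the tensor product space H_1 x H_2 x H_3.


dim(H_1 x H_2 x H_3) = 9 * 15 * 6
= 135 * 6
= 810

810


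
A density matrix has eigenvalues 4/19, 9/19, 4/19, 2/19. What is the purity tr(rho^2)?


tr(rho^2) = sum of eigenvalues squared
= (4/19)^2 + (9/19)^2 + (4/19)^2 + (2/19)^2
= (16 + 81 + 16 + 4) / 361
= 117/361
= 0.3241

0.3241


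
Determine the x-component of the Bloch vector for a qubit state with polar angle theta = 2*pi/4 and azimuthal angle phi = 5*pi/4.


theta = 1.5708, phi = 3.9270
r_x = sin(theta)*cos(phi) = 1.0000 * -0.7071
r_x = -0.7071

-0.7071


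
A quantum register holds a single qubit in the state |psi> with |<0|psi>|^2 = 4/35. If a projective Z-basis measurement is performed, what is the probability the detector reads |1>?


|alpha|^2 = 4/35 = 0.1143
|beta|^2 = 1 - 4/35 = 31/35 = 0.8857
P(|1>) = |beta|^2 = 0.8857

0.8857


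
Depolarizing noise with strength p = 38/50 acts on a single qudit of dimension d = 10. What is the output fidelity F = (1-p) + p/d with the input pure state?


F = (1-p) + p/d
= (1 - 0.7600) + 0.7600/10
= 0.2400 + 0.0760
= 0.3160

0.3160


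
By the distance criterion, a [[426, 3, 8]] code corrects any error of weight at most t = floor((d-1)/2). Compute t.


Code parameters: [[426, 3, 8]], distance d = 8.
Number of correctable errors = floor((d-1)/2)
= floor((8 - 1)/2)
= floor(7/2)
= 3

3


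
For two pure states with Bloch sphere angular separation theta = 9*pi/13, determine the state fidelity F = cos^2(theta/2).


For states separated by angle theta on Bloch sphere:
F = cos^2(theta/2)
theta = 9*pi/13 = 2.1749
theta/2 = 1.0875
cos(theta/2) = 0.4647
F = 0.2160

0.2160


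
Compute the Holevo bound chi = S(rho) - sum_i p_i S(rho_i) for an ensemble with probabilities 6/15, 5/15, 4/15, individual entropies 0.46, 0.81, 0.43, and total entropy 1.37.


chi = S(rho) - sum_i p_i * S(rho_i)
Weighted entropy = 6/15 * 0.46 + 5/15 * 0.81 + 4/15 * 0.43
= 0.5687
chi = 1.37 - 0.5687
= 0.8013

0.8013


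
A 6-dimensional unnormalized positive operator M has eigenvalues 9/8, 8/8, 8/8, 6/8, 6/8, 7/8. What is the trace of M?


tr(M) = sum of eigenvalues
= 9/8 + 8/8 + 8/8 + 6/8 + 6/8 + 7/8
= 44/8
= 5.5000

5.5000


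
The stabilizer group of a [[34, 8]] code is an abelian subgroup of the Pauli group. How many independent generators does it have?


For an [[n,k]] stabilizer code:
Number of stabilizer generators = n - k
= 34 - 8
= 26

26


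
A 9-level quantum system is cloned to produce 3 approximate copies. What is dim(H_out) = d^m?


Output space = H^(tensor 3) where dim(H) = 9
dim = 9^3
= 81 (after 2 factors)
= 729 (after 3 factors)
= 729

729


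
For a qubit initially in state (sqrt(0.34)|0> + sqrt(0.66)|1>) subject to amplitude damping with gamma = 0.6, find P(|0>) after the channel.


For amplitude damping with parameter gamma on state sqrt(a)|0> + sqrt(b)|1>:
alpha^2 = 0.34, beta^2 = 0.66
P(|0>) = alpha^2 + gamma * beta^2
= 0.34 + 0.6 * 0.66
= 0.34 + 0.3960
= 0.7360

0.7360


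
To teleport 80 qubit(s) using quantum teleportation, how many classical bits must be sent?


Quantum teleportation requires 2 classical bits per qubit teleported.
80 qubit(s) -> 2 * 80 = 160 classical bits

160


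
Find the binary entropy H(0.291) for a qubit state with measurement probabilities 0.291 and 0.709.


S = -p*log2(p) - (1-p)*log2(1-p)
p = 0.2910, 1-p = 0.7090
= -0.2910 * log2(0.2910) - 0.7090 * log2(0.7090)
= -(-0.5182) - (-0.3518)
= 0.8700

0.8700


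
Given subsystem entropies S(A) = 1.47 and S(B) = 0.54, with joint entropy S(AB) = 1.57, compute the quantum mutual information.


I(A:B) = S(A) + S(B) - S(AB)
= 1.47 + 0.54 - 1.57
= 0.4400

0.4400


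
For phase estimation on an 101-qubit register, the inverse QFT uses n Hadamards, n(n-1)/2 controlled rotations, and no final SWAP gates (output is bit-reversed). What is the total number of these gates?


Hadamard gates: 101
Controlled rotations: n*(n-1)/2 = 101*100/2 = 5050
SWAP gates: 0 (omitted)
Total = 101 + 5050
= 5151

5151


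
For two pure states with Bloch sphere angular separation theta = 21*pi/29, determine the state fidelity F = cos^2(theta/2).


For states separated by angle theta on Bloch sphere:
F = cos^2(theta/2)
theta = 21*pi/29 = 2.2749
theta/2 = 1.1375
cos(theta/2) = 0.4199
F = 0.1763

0.1763


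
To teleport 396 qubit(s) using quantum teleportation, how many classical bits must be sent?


Quantum teleportation requires 2 classical bits per qubit teleported.
396 qubit(s) -> 2 * 396 = 792 classical bits

792


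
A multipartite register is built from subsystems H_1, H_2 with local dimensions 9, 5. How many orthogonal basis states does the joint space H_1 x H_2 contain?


dim(H_1 x H_2) = 9 * 5
= 45

45


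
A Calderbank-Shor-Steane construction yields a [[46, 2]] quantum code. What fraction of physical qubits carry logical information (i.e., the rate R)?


Code rate R = k/n
= 2/46
= 0.0435

0.0435


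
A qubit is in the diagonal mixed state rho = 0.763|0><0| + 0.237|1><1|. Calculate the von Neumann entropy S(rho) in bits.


S = -p*log2(p) - (1-p)*log2(1-p)
p = 0.7630, 1-p = 0.2370
= -0.7630 * log2(0.7630) - 0.2370 * log2(0.2370)
= -(-0.2978) - (-0.4923)
= 0.7900

0.7900


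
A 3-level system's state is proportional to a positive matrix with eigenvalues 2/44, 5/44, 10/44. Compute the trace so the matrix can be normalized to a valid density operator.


tr(M) = sum of eigenvalues
= 2/44 + 5/44 + 10/44
= 17/44
= 0.3864

0.3864


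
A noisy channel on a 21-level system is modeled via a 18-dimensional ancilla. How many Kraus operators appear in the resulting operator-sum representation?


Tracing out the environment in an orthonormal basis {|i>_E} gives Kraus operators K_i = <i|_E U |0>_E.
Number of Kraus operators = dim(H_env) = d_env
= 18

18


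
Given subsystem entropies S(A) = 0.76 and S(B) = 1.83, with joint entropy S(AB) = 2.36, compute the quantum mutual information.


I(A:B) = S(A) + S(B) - S(AB)
= 0.76 + 1.83 - 2.36
= 0.2300

0.2300


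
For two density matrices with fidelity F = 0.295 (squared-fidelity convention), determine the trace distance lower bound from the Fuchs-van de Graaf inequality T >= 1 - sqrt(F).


Fuchs-van de Graaf (squared-fidelity convention): 1 - sqrt(F) <= T <= sqrt(1 - F).
Lower bound: T >= 1 - sqrt(F)
sqrt(F) = sqrt(0.295) = 0.5431
T >= 1 - 0.5431
T >= 0.4569

0.4569


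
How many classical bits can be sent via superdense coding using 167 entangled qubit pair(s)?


Superdense coding allows 2 classical bits per shared entangled pair.
167 pair(s) -> 2 * 167 = 334 classical bits

334


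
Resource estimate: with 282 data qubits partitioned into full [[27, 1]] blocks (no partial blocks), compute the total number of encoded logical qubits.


Each code block uses 27 physical qubits for 1 logical qubit(s).
Number of complete blocks = floor(282 / 27) = 10
Logical qubits = 10 * 1
= 10

10


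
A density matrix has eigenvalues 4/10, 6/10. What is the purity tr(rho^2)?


tr(rho^2) = sum of eigenvalues squared
= (4/10)^2 + (6/10)^2
= (16 + 36) / 100
= 52/100
= 0.5200

0.5200


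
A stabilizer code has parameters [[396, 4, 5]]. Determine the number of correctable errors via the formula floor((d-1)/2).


Code parameters: [[396, 4, 5]], distance d = 5.
Number of correctable errors = floor((d-1)/2)
= floor((5 - 1)/2)
= floor(4/2)
= 2

2


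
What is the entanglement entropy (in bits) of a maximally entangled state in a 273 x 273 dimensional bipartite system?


For a maximally entangled state in d x d:
S = log2(d) = log2(273)
= 8.0928

8.0928


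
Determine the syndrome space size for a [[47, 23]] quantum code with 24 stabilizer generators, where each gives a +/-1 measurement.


Each stabilizer generator gives a binary (+1 or -1) measurement outcome.
With 24 independent generators:
Total syndromes = 2^24
= 16777216

16777216


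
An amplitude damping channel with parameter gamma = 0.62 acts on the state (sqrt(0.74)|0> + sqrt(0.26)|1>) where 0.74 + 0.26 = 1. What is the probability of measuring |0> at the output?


For amplitude damping with parameter gamma on state sqrt(a)|0> + sqrt(b)|1>:
alpha^2 = 0.74, beta^2 = 0.26
P(|0>) = alpha^2 + gamma * beta^2
= 0.74 + 0.62 * 0.26
= 0.74 + 0.1612
= 0.9012

0.9012


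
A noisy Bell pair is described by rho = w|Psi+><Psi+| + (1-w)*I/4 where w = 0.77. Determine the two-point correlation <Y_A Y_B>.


|Psi+> = (|01> + |10>)/sqrt(2)
For the pure Bell state, <Y_A Y_B> = +1 (Bell-state Pauli correlator).
The maximally-mixed part I/4 has tr(I/4 * P tensor P) = 0 for any traceless Pauli P.
So <Y_A Y_B>_rho = w * (+1) + (1 - w) * 0
= 0.77 * (+1)
= 0.7700

0.7700


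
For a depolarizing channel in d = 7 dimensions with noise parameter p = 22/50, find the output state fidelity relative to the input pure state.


F = (1-p) + p/d
= (1 - 0.4400) + 0.4400/7
= 0.5600 + 0.0629
= 0.6229

0.6229


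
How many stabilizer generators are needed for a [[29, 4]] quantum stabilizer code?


For an [[n,k]] stabilizer code:
Number of stabilizer generators = n - k
= 29 - 4
= 25

25


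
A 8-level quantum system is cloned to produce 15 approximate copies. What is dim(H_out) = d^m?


Output space = H^(tensor 15) where dim(H) = 8
dim = 8^15
= 64 (after 2 factors)
= 512 (after 3 factors)
= 4096 (after 4 factors)
= 32768 (after 5 factors)
= 262144 (after 6 factors)
= 2097152 (after 7 factors)
= 16777216 (after 8 factors)
= 134217728 (after 9 factors)
= 1073741824 (after 10 factors)
= 8589934592 (after 11 factors)
= 68719476736 (after 12 factors)
= 549755813888 (after 13 factors)
= 4398046511104 (after 14 factors)
= 35184372088832 (after 15 factors)
= 35184372088832

35184372088832


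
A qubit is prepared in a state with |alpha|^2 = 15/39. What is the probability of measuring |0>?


|alpha|^2 = 15/39 = 0.3846
|beta|^2 = 1 - 15/39 = 24/39 = 0.6154
P(|0>) = |alpha|^2 = 0.3846

0.3846


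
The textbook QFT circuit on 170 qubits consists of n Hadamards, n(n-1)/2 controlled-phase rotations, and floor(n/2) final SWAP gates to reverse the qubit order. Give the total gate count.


Hadamard gates: 170
Controlled rotations: n*(n-1)/2 = 170*169/2 = 14365
SWAP gates: floor(n/2) = floor(170/2) = 85
Total = 170 + 14365 + 85
= 14620

14620


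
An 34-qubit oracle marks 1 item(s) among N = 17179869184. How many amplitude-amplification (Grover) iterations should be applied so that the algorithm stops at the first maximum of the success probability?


After j Grover iterations the success probability is P(j) = sin^2((2j+1)*theta), where sin(theta) = sqrt(k/N).
N = 2^34 = 17179869184, k = 1
sin(theta) = sqrt(k/N) = 7.629394531e-06
theta = arcsin(sqrt(k/N)) = 7.629394531e-06 rad
P(j) reaches its first maximum when (2j+1)*theta is as close as possible to pi/2, i.e. j = round(pi/(4*theta) - 1/2).
pi/(4*theta) - 1/2 = 102943.2081
(For comparison, the common estimate pi/4 * sqrt(N/k) = 102943.7081; the exact maximiser is used here.)
Optimal iterations = 102943

102943


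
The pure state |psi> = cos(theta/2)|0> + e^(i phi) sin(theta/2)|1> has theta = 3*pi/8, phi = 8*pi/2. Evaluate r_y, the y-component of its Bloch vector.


theta = 1.1781, phi = 12.5664
r_y = sin(theta)*sin(phi) = 0.9239 * 0.0000
r_y = 0.0000

0.0000


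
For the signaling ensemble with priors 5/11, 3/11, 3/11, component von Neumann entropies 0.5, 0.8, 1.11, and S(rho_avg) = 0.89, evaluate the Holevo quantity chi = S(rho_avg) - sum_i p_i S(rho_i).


chi = S(rho) - sum_i p_i * S(rho_i)
Weighted entropy = 5/11 * 0.5 + 3/11 * 0.8 + 3/11 * 1.11
= 0.7482
chi = 0.89 - 0.7482
= 0.1418

0.1418


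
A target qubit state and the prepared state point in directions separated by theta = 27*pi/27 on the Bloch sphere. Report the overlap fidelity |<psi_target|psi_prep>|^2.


For states separated by angle theta on Bloch sphere:
F = cos^2(theta/2)
theta = 27*pi/27 = 3.1416
theta/2 = 1.5708
cos(theta/2) = 0.0000
F = 0.0000

0.0000


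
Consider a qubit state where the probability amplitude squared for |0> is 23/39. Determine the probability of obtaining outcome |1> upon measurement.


|alpha|^2 = 23/39 = 0.5897
|beta|^2 = 1 - 23/39 = 16/39 = 0.4103
P(|1>) = |beta|^2 = 0.4103

0.4103


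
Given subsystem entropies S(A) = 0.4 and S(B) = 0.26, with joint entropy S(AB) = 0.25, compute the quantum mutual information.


I(A:B) = S(A) + S(B) - S(AB)
= 0.4 + 0.26 - 0.25
= 0.4100

0.4100


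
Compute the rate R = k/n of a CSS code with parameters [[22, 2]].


Code rate R = k/n
= 2/22
= 0.0909

0.0909


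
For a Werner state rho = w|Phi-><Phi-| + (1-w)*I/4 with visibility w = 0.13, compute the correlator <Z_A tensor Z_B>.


|Phi-> = (|00> - |11>)/sqrt(2)
For the pure Bell state, <Z_A Z_B> = +1 (Bell-state Pauli correlator).
The maximally-mixed part I/4 has tr(I/4 * P tensor P) = 0 for any traceless Pauli P.
So <Z_A Z_B>_rho = w * (+1) + (1 - w) * 0
= 0.13 * (+1)
= 0.1300

0.1300


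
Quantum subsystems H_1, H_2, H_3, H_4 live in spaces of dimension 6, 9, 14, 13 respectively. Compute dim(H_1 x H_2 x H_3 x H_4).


dim(H_1 x H_2 x H_3 x H_4) = 6 * 9 * 14 * 13
= 54 * 14 * 13
= 756 * 13
= 9828

9828


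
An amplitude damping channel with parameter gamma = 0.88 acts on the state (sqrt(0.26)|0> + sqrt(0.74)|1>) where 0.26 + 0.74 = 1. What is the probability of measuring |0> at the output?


For amplitude damping with parameter gamma on state sqrt(a)|0> + sqrt(b)|1>:
alpha^2 = 0.26, beta^2 = 0.74
P(|0>) = alpha^2 + gamma * beta^2
= 0.26 + 0.88 * 0.74
= 0.26 + 0.6512
= 0.9112

0.9112


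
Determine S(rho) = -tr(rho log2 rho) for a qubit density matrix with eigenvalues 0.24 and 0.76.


S = -p*log2(p) - (1-p)*log2(1-p)
p = 0.2400, 1-p = 0.7600
= -0.2400 * log2(0.2400) - 0.7600 * log2(0.7600)
= -(-0.4941) - (-0.3009)
= 0.7950

0.7950


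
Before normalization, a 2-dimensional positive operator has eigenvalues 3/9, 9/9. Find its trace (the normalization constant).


tr(M) = sum of eigenvalues
= 3/9 + 9/9
= 12/9
= 1.3333

1.3333


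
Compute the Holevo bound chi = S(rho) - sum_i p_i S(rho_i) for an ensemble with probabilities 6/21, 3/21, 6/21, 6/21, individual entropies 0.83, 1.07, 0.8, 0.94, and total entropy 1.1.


chi = S(rho) - sum_i p_i * S(rho_i)
Weighted entropy = 6/21 * 0.83 + 3/21 * 1.07 + 6/21 * 0.8 + 6/21 * 0.94
= 0.8871
chi = 1.1 - 0.8871
= 0.2129

0.2129


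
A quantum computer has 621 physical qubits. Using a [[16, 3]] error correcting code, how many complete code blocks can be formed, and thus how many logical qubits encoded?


Each code block uses 16 physical qubits for 3 logical qubit(s).
Number of complete blocks = floor(621 / 16) = 38
Logical qubits = 38 * 3
= 114

114


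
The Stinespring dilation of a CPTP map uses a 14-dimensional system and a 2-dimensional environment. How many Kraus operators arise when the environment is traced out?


Tracing out the environment in an orthonormal basis {|i>_E} gives Kraus operators K_i = <i|_E U |0>_E.
Number of Kraus operators = dim(H_env) = d_env
= 2

2


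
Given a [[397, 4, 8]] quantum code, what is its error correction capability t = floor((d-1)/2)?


Code parameters: [[397, 4, 8]], distance d = 8.
Number of correctable errors = floor((d-1)/2)
= floor((8 - 1)/2)
= floor(7/2)
= 3

3


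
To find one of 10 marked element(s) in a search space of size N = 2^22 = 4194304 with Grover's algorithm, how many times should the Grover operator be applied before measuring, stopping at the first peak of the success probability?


After j Grover iterations the success probability is P(j) = sin^2((2j+1)*theta), where sin(theta) = sqrt(k/N).
N = 2^22 = 4194304, k = 10
sin(theta) = sqrt(k/N) = 0.001544080889
theta = arcsin(sqrt(k/N)) = 0.001544081502 rad
P(j) reaches its first maximum when (2j+1)*theta is as close as possible to pi/2, i.e. j = round(pi/(4*theta) - 1/2).
pi/(4*theta) - 1/2 = 508.1507
(For comparison, the common estimate pi/4 * sqrt(N/k) = 508.6509; the exact maximiser is used here.)
Optimal iterations = 508

508


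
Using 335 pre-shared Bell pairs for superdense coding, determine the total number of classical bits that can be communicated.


Superdense coding allows 2 classical bits per shared entangled pair.
335 pair(s) -> 2 * 335 = 670 classical bits

670


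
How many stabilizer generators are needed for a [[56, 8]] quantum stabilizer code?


For an [[n,k]] stabilizer code:
Number of stabilizer generators = n - k
= 56 - 8
= 48

48


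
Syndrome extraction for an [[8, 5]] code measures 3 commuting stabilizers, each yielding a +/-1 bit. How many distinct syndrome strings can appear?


Each stabilizer generator gives a binary (+1 or -1) measurement outcome.
With 3 independent generators:
Total syndromes = 2^3
= 8

8


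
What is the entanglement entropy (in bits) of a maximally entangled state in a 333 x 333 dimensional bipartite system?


For a maximally entangled state in d x d:
S = log2(d) = log2(333)
= 8.3794

8.3794


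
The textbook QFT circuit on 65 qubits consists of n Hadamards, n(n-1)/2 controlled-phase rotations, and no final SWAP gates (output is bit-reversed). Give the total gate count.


Hadamard gates: 65
Controlled rotations: n*(n-1)/2 = 65*64/2 = 2080
SWAP gates: 0 (omitted)
Total = 65 + 2080
= 2145

2145


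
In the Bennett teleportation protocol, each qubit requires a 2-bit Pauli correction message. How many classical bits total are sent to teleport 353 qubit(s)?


Quantum teleportation requires 2 classical bits per qubit teleported.
353 qubit(s) -> 2 * 353 = 706 classical bits

706


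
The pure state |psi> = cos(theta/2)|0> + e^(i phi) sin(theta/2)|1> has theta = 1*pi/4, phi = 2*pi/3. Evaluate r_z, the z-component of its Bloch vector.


theta = 0.7854, phi = 2.0944
r_z = cos(theta) = 0.7071

0.7071


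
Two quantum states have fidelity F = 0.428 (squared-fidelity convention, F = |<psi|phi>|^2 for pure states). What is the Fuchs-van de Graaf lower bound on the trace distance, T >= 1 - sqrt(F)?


Fuchs-van de Graaf (squared-fidelity convention): 1 - sqrt(F) <= T <= sqrt(1 - F).
Lower bound: T >= 1 - sqrt(F)
sqrt(F) = sqrt(0.428) = 0.6542
T >= 1 - 0.6542
T >= 0.3458

0.3458


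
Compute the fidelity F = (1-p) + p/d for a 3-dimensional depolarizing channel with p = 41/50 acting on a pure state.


F = (1-p) + p/d
= (1 - 0.8200) + 0.8200/3
= 0.1800 + 0.2733
= 0.4533

0.4533


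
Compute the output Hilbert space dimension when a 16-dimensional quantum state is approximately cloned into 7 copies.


Output space = H^(tensor 7) where dim(H) = 16
dim = 16^7
= 256 (after 2 factors)
= 4096 (after 3 factors)
= 65536 (after 4 factors)
= 1048576 (after 5 factors)
= 16777216 (after 6 factors)
= 268435456 (after 7 factors)
= 268435456

268435456


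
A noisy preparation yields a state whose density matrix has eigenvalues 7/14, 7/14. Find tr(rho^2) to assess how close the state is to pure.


tr(rho^2) = sum of eigenvalues squared
= (7/14)^2 + (7/14)^2
= (49 + 49) / 196
= 98/196
= 0.5000

0.5000


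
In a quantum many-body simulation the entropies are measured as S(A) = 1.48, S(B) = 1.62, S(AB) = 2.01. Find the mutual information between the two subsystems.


I(A:B) = S(A) + S(B) - S(AB)
= 1.48 + 1.62 - 2.01
= 1.0900

1.0900


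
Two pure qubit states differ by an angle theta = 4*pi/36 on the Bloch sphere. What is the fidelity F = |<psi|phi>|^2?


For states separated by angle theta on Bloch sphere:
F = cos^2(theta/2)
theta = 4*pi/36 = 0.3491
theta/2 = 0.1745
cos(theta/2) = 0.9848
F = 0.9698

0.9698


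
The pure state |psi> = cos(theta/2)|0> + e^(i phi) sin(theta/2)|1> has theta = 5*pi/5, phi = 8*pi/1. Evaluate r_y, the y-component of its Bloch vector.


theta = 3.1416, phi = 25.1327
r_y = sin(theta)*sin(phi) = 0.0000 * 0.0000
r_y = 0.0000

0.0000


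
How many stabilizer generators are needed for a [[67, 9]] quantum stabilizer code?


For an [[n,k]] stabilizer code:
Number of stabilizer generators = n - k
= 67 - 9
= 58

58


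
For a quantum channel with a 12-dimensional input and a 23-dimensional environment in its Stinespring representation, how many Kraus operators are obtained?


Tracing out the environment in an orthonormal basis {|i>_E} gives Kraus operators K_i = <i|_E U |0>_E.
Number of Kraus operators = dim(H_env) = d_env
= 23

23


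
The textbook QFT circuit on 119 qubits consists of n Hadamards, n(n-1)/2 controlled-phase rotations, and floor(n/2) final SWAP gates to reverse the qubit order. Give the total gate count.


Hadamard gates: 119
Controlled rotations: n*(n-1)/2 = 119*118/2 = 7021
SWAP gates: floor(n/2) = floor(119/2) = 59
Total = 119 + 7021 + 59
= 7199

7199


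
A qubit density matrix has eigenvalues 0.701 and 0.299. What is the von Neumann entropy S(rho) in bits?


S = -p*log2(p) - (1-p)*log2(1-p)
p = 0.7010, 1-p = 0.2990
= -0.7010 * log2(0.7010) - 0.2990 * log2(0.2990)
= -(-0.3593) - (-0.5208)
= 0.8801

0.8801


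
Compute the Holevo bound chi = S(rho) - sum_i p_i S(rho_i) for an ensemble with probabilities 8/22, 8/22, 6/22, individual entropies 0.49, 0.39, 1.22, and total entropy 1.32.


chi = S(rho) - sum_i p_i * S(rho_i)
Weighted entropy = 8/22 * 0.49 + 8/22 * 0.39 + 6/22 * 1.22
= 0.6527
chi = 1.32 - 0.6527
= 0.6673

0.6673


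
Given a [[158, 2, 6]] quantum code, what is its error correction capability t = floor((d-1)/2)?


Code parameters: [[158, 2, 6]], distance d = 6.
Number of correctable errors = floor((d-1)/2)
= floor((6 - 1)/2)
= floor(5/2)
= 2

2


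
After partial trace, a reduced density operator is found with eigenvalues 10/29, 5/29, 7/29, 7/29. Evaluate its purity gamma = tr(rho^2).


tr(rho^2) = sum of eigenvalues squared
= (10/29)^2 + (5/29)^2 + (7/29)^2 + (7/29)^2
= (100 + 25 + 49 + 49) / 841
= 223/841
= 0.2652

0.2652


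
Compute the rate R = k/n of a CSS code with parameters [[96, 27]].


Code rate R = k/n
= 27/96
= 0.2812

0.2812


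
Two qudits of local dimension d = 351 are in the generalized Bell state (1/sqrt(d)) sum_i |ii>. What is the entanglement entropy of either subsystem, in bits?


For a maximally entangled state in d x d:
S = log2(d) = log2(351)
= 8.4553

8.4553


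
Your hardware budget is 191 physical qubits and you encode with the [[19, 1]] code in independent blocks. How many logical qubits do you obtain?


Each code block uses 19 physical qubits for 1 logical qubit(s).
Number of complete blocks = floor(191 / 19) = 10
Logical qubits = 10 * 1
= 10

10


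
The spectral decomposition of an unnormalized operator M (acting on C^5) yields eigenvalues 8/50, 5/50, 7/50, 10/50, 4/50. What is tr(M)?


tr(M) = sum of eigenvalues
= 8/50 + 5/50 + 7/50 + 10/50 + 4/50
= 34/50
= 0.6800

0.6800


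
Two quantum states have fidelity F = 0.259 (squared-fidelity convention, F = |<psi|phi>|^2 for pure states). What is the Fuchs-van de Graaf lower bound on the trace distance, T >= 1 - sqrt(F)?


Fuchs-van de Graaf (squared-fidelity convention): 1 - sqrt(F) <= T <= sqrt(1 - F).
Lower bound: T >= 1 - sqrt(F)
sqrt(F) = sqrt(0.259) = 0.5089
T >= 1 - 0.5089
T >= 0.4911

0.4911


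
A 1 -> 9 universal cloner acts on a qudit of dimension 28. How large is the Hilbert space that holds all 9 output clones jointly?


Output space = H^(tensor 9) where dim(H) = 28
dim = 28^9
= 784 (after 2 factors)
= 21952 (after 3 factors)
= 614656 (after 4 factors)
= 17210368 (after 5 factors)
= 481890304 (after 6 factors)
= 13492928512 (after 7 factors)
= 377801998336 (after 8 factors)
= 10578455953408 (after 9 factors)
= 10578455953408

10578455953408


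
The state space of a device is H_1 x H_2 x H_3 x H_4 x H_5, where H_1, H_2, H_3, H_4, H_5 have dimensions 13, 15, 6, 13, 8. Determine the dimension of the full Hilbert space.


dim(H_1 x H_2 x H_3 x H_4 x H_5) = 13 * 15 * 6 * 13 * 8
= 195 * 6 * 13 * 8
= 1170 * 13 * 8
= 15210 * 8
= 121680

121680


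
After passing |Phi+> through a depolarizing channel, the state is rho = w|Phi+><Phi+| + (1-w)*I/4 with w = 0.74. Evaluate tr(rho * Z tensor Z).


|Phi+> = (|00> + |11>)/sqrt(2)
For the pure Bell state, <Z_A Z_B> = +1 (Bell-state Pauli correlator).
The maximally-mixed part I/4 has tr(I/4 * P tensor P) = 0 for any traceless Pauli P.
So <Z_A Z_B>_rho = w * (+1) + (1 - w) * 0
= 0.74 * (+1)
= 0.7400

0.7400


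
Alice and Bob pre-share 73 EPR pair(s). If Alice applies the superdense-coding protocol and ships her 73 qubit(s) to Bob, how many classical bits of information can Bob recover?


Superdense coding allows 2 classical bits per shared entangled pair.
73 pair(s) -> 2 * 73 = 146 classical bits

146


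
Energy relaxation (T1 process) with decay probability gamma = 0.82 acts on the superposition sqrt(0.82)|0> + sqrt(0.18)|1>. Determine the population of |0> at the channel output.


For amplitude damping with parameter gamma on state sqrt(a)|0> + sqrt(b)|1>:
alpha^2 = 0.82, beta^2 = 0.18
P(|0>) = alpha^2 + gamma * beta^2
= 0.82 + 0.82 * 0.18
= 0.82 + 0.1476
= 0.9676

0.9676


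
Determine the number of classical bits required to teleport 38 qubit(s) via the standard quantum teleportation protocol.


Quantum teleportation requires 2 classical bits per qubit teleported.
38 qubit(s) -> 2 * 38 = 76 classical bits

76


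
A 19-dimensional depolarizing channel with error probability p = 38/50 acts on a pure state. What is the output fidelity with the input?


F = (1-p) + p/d
= (1 - 0.7600) + 0.7600/19
= 0.2400 + 0.0400
= 0.2800

0.2800


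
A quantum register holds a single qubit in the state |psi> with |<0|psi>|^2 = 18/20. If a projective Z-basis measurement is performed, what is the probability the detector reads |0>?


|alpha|^2 = 18/20 = 0.9000
|beta|^2 = 1 - 18/20 = 2/20 = 0.1000
P(|0>) = |alpha|^2 = 0.9000

0.9000


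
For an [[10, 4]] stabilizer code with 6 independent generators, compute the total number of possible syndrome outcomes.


Each stabilizer generator gives a binary (+1 or -1) measurement outcome.
With 6 independent generators:
Total syndromes = 2^6
= 64

64


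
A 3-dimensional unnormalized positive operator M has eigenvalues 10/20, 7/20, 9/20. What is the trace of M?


tr(M) = sum of eigenvalues
= 10/20 + 7/20 + 9/20
= 26/20
= 1.3000

1.3000


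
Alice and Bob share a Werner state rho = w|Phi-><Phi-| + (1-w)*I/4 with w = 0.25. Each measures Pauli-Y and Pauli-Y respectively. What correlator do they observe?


|Phi-> = (|00> - |11>)/sqrt(2)
For the pure Bell state, <Y_A Y_B> = +1 (Bell-state Pauli correlator).
The maximally-mixed part I/4 has tr(I/4 * P tensor P) = 0 for any traceless Pauli P.
So <Y_A Y_B>_rho = w * (+1) + (1 - w) * 0
= 0.25 * (+1)
= 0.2500

0.2500


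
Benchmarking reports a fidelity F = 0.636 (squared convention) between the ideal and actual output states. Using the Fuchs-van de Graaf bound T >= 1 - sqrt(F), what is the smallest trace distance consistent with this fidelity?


Fuchs-van de Graaf (squared-fidelity convention): 1 - sqrt(F) <= T <= sqrt(1 - F).
Lower bound: T >= 1 - sqrt(F)
sqrt(F) = sqrt(0.636) = 0.7975
T >= 1 - 0.7975
T >= 0.2025

0.2025


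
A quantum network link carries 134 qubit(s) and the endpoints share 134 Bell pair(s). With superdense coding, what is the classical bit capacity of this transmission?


Superdense coding allows 2 classical bits per shared entangled pair.
134 pair(s) -> 2 * 134 = 268 classical bits

268


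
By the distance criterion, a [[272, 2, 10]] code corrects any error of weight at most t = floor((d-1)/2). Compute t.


Code parameters: [[272, 2, 10]], distance d = 10.
Number of correctable errors = floor((d-1)/2)
= floor((10 - 1)/2)
= floor(9/2)
= 4

4


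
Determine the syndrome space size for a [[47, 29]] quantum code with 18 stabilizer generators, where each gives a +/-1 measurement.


Each stabilizer generator gives a binary (+1 or -1) measurement outcome.
With 18 independent generators:
Total syndromes = 2^18
= 262144

262144
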